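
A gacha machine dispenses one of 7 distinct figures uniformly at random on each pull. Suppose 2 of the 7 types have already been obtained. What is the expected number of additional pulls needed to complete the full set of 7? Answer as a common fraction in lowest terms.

959/60

Starting from 2 distinct types, each trial gives a new one with probability (7−i)/7 when i types are held, so the wait for the next new type is 7/(7−i).
E = 7/5 + 7/4 + 7/3 + 7/2 + 7/1 = 959/60.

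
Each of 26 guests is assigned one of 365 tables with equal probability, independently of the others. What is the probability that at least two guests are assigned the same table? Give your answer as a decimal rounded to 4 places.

0.5982

It's easier to compute the probability that all 26 are distinct.
P(all distinct) = 365/365 · 364/365 · ··· · 340/365 ≈ 0.4018.
So the probability of at least one match is 1 − 0.4018 = 0.5982.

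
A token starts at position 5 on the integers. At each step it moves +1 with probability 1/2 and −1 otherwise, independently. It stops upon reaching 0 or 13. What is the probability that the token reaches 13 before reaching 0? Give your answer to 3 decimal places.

With a fair step, P(i) = ½P(i−1) + ½P(i+1) with P(0)=0, P(13)=1 has the linear solution P(i) = i/13.
P(5) = 5/13 ≈ 0.385.

0.385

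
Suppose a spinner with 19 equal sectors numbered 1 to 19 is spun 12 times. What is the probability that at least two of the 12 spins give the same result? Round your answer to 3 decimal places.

0.989

P(all 12 different) = 19/19 · 18/19 · ··· · 8/19 ≈ 0.011.
P(at least two equal) = 1 − 0.011 = 0.989.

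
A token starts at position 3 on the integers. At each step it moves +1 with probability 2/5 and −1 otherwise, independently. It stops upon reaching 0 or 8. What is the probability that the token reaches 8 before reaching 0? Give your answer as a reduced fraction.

608/6305

Let r = q/p = (3/5)/(2/5) = 3/2. The recurrence P(i) = p·P(i+1) + q·P(i−1) with P(0)=0, P(8)=1 gives P(i) = (1 − r^i)/(1 − r^8).
P(3) = (1 − (3/2)^3) / (1 − (3/2)^8) = 608/6305.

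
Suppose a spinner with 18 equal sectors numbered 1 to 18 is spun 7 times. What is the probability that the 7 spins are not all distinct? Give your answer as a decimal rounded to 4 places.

0.7380

P(all 7 different) = 18/18 · 17/18 · ··· · 12/18 ≈ 0.2620.
P(at least two equal) = 1 − 0.2620 = 0.7380.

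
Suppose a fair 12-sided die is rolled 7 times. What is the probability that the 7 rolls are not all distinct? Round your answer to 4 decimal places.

P(all 7 different) = 12/12 · 11/12 · ··· · 6/12 ≈ 0.1114.
P(at least two equal) = 1 − 0.1114 = 0.8886.

0.8886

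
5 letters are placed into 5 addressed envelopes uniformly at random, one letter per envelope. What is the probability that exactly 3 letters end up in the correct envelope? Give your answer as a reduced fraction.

Choose which 3 of the 5 are fixed: C(5,3) = 10 ways.
The remaining 2 must have no fixed point: D(2) = 1.
P = 10·1/120 = 1/12.

1/12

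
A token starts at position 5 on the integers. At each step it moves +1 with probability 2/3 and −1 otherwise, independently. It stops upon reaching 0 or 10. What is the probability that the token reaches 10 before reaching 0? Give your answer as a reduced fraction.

Let r = q/p = (1/3)/(2/3) = 1/2. The recurrence P(i) = p·P(i+1) + q·P(i−1) with P(0)=0, P(10)=1 gives P(i) = (1 − r^i)/(1 − r^10).
P(5) = (1 − (1/2)^5) / (1 − (1/2)^10) = 32/33.

32/33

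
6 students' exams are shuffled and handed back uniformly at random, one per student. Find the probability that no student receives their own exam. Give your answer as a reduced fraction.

This is the derangement probability: permutations of 6 with no fixed point.
D(6) = 6! · (1 − 1/1! + 1/2! − ··· + (−1)^6/6!) = 265.
P = 265/720 = 53/144.

53/144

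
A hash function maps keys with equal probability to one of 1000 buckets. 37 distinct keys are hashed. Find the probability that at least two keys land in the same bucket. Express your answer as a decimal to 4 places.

0.4905

It's easier to compute the probability that all 37 are distinct.
P(all distinct) = 1000/1000 · 999/1000 · ··· · 964/1000 ≈ 0.5095.
So the probability of at least one match is 1 − 0.5095 = 0.4905.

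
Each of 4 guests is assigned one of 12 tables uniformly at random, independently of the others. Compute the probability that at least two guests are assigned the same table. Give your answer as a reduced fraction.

41/96

It's easier to compute the probability that all 4 are distinct.
P(all distinct) = 12/12 · 11/12 · ··· · 9/12 = 55/96.
So the probability of at least one match is 1 − 55/96 = 41/96.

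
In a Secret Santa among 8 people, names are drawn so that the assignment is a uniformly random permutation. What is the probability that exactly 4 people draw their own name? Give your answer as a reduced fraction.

Choose which 4 of the 8 are fixed: C(8,4) = 70 ways.
The remaining 4 must have no fixed point: D(4) = 9.
P = 70·9/40320 = 1/64.

1/64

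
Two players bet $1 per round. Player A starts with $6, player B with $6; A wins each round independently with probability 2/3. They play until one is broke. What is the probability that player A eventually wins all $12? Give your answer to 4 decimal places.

0.9846

Let r = q/p = (1/3)/(2/3) = 1/2. The recurrence P(i) = p·P(i+1) + q·P(i−1) with P(0)=0, P(12)=1 gives P(i) = (1 − r^i)/(1 − r^12).
P(6) = (1 − (1/2)^6) / (1 − (1/2)^12) = 64/65 ≈ 0.9846.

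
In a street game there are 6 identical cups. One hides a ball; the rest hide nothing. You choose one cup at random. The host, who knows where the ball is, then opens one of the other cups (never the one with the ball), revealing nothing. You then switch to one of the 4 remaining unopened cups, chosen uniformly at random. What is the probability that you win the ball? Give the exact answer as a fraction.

Your original cup holds the ball with probability 1/6, so the other 5 collectively hold it with probability 5/6.
The host can always find an empty cup to open, so this doesn't change that 5/6; it is now spread over the 4 remaining unopened cups.
P(win by switching) = (5/6) · (1/4) = 5/24.

5/24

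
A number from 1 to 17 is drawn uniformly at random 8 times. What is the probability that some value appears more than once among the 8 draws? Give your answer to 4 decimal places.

0.8595

P(all 8 different) = 17/17 · 16/17 · ··· · 10/17 ≈ 0.1405.
P(at least two equal) = 1 − 0.1405 = 0.8595.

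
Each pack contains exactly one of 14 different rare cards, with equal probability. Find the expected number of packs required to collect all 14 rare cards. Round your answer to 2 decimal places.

After i distinct types are collected, each trial gives a new one with probability (14−i)/14, so the expected wait for the next new type is 14/(14−i).
E = 14/14 + 14/13 + 14/12 + 14/11 + 14/10 + 14/9 + 14/8 + 14/7 + 14/6 + 14/5 + 14/4 + 14/3 + 14/2 + 14/1 = 1171733/25740 ≈ 45.52.

45.52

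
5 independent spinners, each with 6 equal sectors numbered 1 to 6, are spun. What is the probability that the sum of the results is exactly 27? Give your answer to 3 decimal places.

There are 6^5 = 7776 equally likely outcomes.
The number of ordered 5-tuples from {1,…,6} summing to 27 is 35.
P(sum = 27) = 35/7776 ≈ 0.005.

0.005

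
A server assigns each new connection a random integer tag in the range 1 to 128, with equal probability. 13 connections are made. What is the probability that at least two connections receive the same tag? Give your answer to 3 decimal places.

It's easier to compute the probability that all 13 are distinct.
P(all distinct) = 128/128 · 127/128 · ··· · 116/128 ≈ 0.532.
So the probability of at least one match is 1 − 0.532 = 0.468.

0.468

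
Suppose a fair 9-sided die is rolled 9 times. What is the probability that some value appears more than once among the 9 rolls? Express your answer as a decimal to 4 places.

P(all 9 different) = 9/9 · 8/9 · ··· · 1/9 ≈ 0.0009.
P(at least two equal) = 1 − 0.0009 = 0.9991.

0.9991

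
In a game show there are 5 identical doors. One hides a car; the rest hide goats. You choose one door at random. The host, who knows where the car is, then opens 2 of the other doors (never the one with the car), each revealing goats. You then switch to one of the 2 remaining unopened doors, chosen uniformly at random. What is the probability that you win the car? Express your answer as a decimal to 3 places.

0.400

Your original door holds the car with probability 1/5, so the other 4 collectively hold it with probability 4/5.
The host can always find 2 empty doors to open, so the reveals don't change that 4/5; it is now spread over the 2 remaining unopened doors.
P(win by switching) = (4/5) · (1/2) = 2/5 ≈ 0.400.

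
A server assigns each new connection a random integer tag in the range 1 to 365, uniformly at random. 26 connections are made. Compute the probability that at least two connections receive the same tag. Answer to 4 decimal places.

0.5982

It's easier to compute the probability that all 26 are distinct.
P(all distinct) = 365/365 · 364/365 · ··· · 340/365 ≈ 0.4018.
So the probability of at least one match is 1 − 0.4018 = 0.5982.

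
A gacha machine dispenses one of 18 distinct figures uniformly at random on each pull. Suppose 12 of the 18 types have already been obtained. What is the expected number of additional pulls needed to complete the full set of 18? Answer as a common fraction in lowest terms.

Starting from 12 distinct types, each trial gives a new one with probability (18−i)/18 when i types are held, so the wait for the next new type is 18/(18−i).
E = 18/6 + 18/5 + 18/4 + 18/3 + 18/2 + 18/1 = 441/10.

441/10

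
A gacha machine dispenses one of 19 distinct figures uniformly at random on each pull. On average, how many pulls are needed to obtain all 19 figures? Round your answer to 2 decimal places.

After i distinct types are collected, each trial gives a new one with probability (19−i)/19, so the expected wait for the next new type is 19/(19−i).
E = 19/19 + 19/18 + 19/17 + 19/16 + 19/15 + 19/14 + 19/13 + 19/12 + 19/11 + 19/10 + 19/9 + 19/8 + 19/7 + 19/6 + 19/5 + 19/4 + 19/3 + 19/2 + 19/1 = 275295799/4084080 ≈ 67.41.

67.41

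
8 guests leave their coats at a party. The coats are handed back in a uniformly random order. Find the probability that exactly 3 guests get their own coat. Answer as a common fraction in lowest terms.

11/180

Choose which 3 of the 8 are fixed: C(8,3) = 56 ways.
The remaining 5 must have no fixed point: D(5) = 44.
P = 56·44/40320 = 11/180.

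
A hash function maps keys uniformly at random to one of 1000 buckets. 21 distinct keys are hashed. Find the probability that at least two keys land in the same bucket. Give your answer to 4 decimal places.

It's easier to compute the probability that all 21 are distinct.
P(all distinct) = 1000/1000 · 999/1000 · ··· · 980/1000 ≈ 0.8094.
So the probability of at least one match is 1 − 0.8094 = 0.1906.

0.1906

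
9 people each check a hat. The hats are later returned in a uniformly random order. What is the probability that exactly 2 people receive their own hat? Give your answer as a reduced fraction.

103/560

Choose which 2 of the 9 are fixed: C(9,2) = 36 ways.
The remaining 7 must have no fixed point: D(7) = 1854.
P = 36·1854/362880 = 103/560.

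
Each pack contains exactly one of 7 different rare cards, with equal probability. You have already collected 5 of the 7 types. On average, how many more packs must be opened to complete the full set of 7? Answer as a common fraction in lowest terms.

Starting from 5 distinct types, each trial gives a new one with probability (7−i)/7 when i types are held, so the wait for the next new type is 7/(7−i).
E = 7/2 + 7/1 = 21/2.

21/2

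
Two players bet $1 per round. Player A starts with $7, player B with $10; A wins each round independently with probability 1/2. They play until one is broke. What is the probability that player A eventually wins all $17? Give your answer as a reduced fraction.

7/17

With a fair step, P(i) = ½P(i−1) + ½P(i+1) with P(0)=0, P(17)=1 has the linear solution P(i) = i/17.
P(7) = 7/17.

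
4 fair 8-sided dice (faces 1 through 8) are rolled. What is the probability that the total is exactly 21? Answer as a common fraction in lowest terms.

There are 8^4 = 4096 equally likely outcomes.
The number of ordered 4-tuples from {1,…,8} summing to 21 is 284.
P(sum = 21) = 284/4096 = 71/1024.

71/1024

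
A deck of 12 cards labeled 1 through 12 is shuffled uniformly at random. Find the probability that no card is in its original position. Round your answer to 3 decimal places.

0.368

This is the derangement probability: permutations of 12 with no fixed point.
D(12) = 12! · (1 − 1/1! + 1/2! − ··· + (−1)^12/12!) = 176214841.
P = 176214841/479001600 = 16019531/43545600 ≈ 0.368.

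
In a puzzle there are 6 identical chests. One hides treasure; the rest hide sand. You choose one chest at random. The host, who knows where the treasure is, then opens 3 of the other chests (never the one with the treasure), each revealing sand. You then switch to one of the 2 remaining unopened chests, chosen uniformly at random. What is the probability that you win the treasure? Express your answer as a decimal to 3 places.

0.417

Your original chest holds the treasure with probability 1/6, so the other 5 collectively hold it with probability 5/6.
The host can always find 3 empty chests to open, so the reveals don't change that 5/6; it is now spread over the 2 remaining unopened chests.
P(win by switching) = (5/6) · (1/2) = 5/12 ≈ 0.417.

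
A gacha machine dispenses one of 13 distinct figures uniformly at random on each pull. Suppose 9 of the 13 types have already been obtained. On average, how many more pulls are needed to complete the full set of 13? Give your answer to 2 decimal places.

27.08

Starting from 9 distinct types, each trial gives a new one with probability (13−i)/13 when i types are held, so the wait for the next new type is 13/(13−i).
E = 13/4 + 13/3 + 13/2 + 13/1 = 325/12 ≈ 27.08.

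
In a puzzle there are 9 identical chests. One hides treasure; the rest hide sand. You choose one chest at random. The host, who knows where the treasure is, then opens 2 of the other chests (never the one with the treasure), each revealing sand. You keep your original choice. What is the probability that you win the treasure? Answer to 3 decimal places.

The host can always open 2 empty chests regardless of your choice, so the reveals give no information about your original chest.
P(win by staying) = 1/9 ≈ 0.111.

0.111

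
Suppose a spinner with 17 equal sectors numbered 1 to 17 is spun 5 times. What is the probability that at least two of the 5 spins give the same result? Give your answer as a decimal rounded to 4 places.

0.4770

P(all 5 different) = 17/17 · 16/17 · ··· · 13/17 ≈ 0.5230.
P(at least two equal) = 1 − 0.5230 = 0.4770.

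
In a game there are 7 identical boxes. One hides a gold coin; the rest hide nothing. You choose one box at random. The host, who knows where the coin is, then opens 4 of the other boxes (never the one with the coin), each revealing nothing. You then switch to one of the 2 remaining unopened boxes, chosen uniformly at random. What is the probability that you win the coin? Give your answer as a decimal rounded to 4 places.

0.4286

Your original box holds the coin with probability 1/7, so the other 6 collectively hold it with probability 6/7.
The host can always find 4 empty boxes to open, so the reveals don't change that 6/7; it is now spread over the 2 remaining unopened boxes.
P(win by switching) = (6/7) · (1/2) = 3/7 ≈ 0.4286.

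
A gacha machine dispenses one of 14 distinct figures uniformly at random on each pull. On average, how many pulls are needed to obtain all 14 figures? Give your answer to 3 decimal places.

45.522

After i distinct types are collected, each trial gives a new one with probability (14−i)/14, so the expected wait for the next new type is 14/(14−i).
E = 14/14 + 14/13 + 14/12 + 14/11 + 14/10 + 14/9 + 14/8 + 14/7 + 14/6 + 14/5 + 14/4 + 14/3 + 14/2 + 14/1 = 1171733/25740 ≈ 45.522.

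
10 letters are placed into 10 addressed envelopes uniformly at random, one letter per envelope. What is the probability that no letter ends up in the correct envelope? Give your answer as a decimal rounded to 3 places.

0.368

This is the derangement probability: permutations of 10 with no fixed point.
D(10) = 10! · (1 − 1/1! + 1/2! − ··· + (−1)^10/10!) = 1334961.
P = 1334961/3628800 = 16481/44800 ≈ 0.368.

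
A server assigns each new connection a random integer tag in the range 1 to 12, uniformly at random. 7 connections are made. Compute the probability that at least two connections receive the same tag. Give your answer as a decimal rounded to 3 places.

0.889

It's easier to compute the probability that all 7 are distinct.
P(all distinct) = 12/12 · 11/12 · ··· · 6/12 ≈ 0.111.
So the probability of at least one match is 1 − 0.111 = 0.889.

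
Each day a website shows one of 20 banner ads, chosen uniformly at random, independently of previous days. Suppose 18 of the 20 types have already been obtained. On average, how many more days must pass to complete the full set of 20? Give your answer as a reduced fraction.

Starting from 18 distinct types, each trial gives a new one with probability (20−i)/20 when i types are held, so the wait for the next new type is 20/(20−i).
E = 20/2 + 20/1 = 30.

30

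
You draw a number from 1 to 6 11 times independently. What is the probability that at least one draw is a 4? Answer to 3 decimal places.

0.865

P(no draw is a 4) = (5/6)^11 ≈ 0.135.
P(at least one) = 1 − 0.135 = 0.865.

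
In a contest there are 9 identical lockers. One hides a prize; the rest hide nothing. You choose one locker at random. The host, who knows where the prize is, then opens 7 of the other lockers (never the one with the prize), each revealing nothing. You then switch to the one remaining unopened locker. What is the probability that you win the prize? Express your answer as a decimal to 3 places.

0.889

Your original locker holds the prize with probability 1/9, so the other 8 collectively hold it with probability 8/9.
The host can always find 7 empty lockers to open, so the reveals don't change that 8/9; it is now spread over the 1 remaining unopened locker.
P(win by switching) = (8/9) · (1/1) = 8/9 ≈ 0.889.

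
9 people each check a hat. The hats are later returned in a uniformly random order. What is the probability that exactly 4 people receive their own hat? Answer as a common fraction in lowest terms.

11/720

Choose which 4 of the 9 are fixed: C(9,4) = 126 ways.
The remaining 5 must have no fixed point: D(5) = 44.
P = 126·44/362880 = 11/720.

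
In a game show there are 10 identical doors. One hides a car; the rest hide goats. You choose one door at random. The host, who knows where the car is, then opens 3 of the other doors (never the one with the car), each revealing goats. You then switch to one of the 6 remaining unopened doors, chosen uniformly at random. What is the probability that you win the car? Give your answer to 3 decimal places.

Your original door holds the car with probability 1/10, so the other 9 collectively hold it with probability 9/10.
The host can always find 3 empty doors to open, so the reveals don't change that 9/10; it is now spread over the 6 remaining unopened doors.
P(win by switching) = (9/10) · (1/6) = 3/20 ≈ 0.150.

0.150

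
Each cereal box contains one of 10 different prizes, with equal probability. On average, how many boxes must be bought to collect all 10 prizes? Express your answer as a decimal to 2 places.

29.29

After i distinct types are collected, each trial gives a new one with probability (10−i)/10, so the expected wait for the next new type is 10/(10−i).
E = 10/10 + 10/9 + 10/8 + 10/7 + 10/6 + 10/5 + 10/4 + 10/3 + 10/2 + 10/1 = 7381/252 ≈ 29.29.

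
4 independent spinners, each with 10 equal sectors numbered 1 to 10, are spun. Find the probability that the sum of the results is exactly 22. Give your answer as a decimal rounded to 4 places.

There are 10^4 = 10000 equally likely outcomes.
The number of ordered 4-tuples from {1,…,10} summing to 22 is 670.
P(sum = 22) = 670/10000 = 67/1000 ≈ 0.0670.

0.0670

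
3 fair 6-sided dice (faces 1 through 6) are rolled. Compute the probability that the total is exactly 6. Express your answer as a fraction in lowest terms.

There are 6^3 = 216 equally likely outcomes.
The number of ordered 3-tuples from {1,…,6} summing to 6 is 10.
P(sum = 6) = 10/216 = 5/108.

5/108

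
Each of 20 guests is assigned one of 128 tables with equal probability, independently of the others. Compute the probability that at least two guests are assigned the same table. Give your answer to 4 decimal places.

It's easier to compute the probability that all 20 are distinct.
P(all distinct) = 128/128 · 127/128 · ··· · 109/128 ≈ 0.2089.
So the probability of at least one match is 1 − 0.2089 = 0.7911.

0.7911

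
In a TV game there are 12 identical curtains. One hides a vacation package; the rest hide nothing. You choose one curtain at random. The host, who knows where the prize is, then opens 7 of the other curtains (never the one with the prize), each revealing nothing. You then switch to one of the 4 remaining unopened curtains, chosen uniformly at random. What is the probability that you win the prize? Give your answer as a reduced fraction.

Your original curtain holds the prize with probability 1/12, so the other 11 collectively hold it with probability 11/12.
The host can always find 7 empty curtains to open, so the reveals don't change that 11/12; it is now spread over the 4 remaining unopened curtains.
P(win by switching) = (11/12) · (1/4) = 11/48.

11/48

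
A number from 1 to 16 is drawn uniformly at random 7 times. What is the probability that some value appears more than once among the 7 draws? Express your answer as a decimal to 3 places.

P(all 7 different) = 16/16 · 15/16 · ··· · 10/16 ≈ 0.215.
P(at least two equal) = 1 − 0.215 = 0.785.

0.785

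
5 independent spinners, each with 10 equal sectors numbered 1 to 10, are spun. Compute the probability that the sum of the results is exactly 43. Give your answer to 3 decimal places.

0.003

There are 10^5 = 100000 equally likely outcomes.
The number of ordered 5-tuples from {1,…,10} summing to 43 is 330.
P(sum = 43) = 330/100000 = 33/10000 ≈ 0.003.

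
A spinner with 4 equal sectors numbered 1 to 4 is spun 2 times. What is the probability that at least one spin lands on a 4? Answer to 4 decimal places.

0.4375

P(no spin lands on a 4) = (3/4)^2 ≈ 0.5625.
P(at least one) = 1 − 0.5625 = 0.4375.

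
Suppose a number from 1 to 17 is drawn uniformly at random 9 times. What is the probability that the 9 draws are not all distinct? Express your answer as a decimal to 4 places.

P(all 9 different) = 17/17 · 16/17 · ··· · 9/17 ≈ 0.0744.
P(at least two equal) = 1 − 0.0744 = 0.9256.

0.9256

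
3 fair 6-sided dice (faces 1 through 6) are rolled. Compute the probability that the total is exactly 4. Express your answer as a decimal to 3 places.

There are 6^3 = 216 equally likely outcomes.
The number of ordered 3-tuples from {1,…,6} summing to 4 is 3.
P(sum = 4) = 3/216 = 1/72 ≈ 0.014.

0.014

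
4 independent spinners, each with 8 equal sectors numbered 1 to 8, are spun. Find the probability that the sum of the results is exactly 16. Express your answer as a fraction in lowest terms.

There are 8^4 = 4096 equally likely outcomes.
The number of ordered 4-tuples from {1,…,8} summing to 16 is 315.
P(sum = 16) = 315/4096.

315/4096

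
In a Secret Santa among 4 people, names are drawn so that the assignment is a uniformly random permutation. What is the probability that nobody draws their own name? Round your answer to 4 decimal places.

0.3750

This is the derangement probability: permutations of 4 with no fixed point.
D(4) = 4! · (1 − 1/1! + 1/2! − ··· + (−1)^4/4!) = 9.
P = 9/24 = 3/8 ≈ 0.3750.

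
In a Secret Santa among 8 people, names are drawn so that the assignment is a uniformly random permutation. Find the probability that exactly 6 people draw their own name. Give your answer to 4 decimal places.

0.0007

Choose which 6 of the 8 are fixed: C(8,6) = 28 ways.
The remaining 2 must have no fixed point: D(2) = 1.
P = 28·1/40320 = 1/1440 ≈ 0.0007.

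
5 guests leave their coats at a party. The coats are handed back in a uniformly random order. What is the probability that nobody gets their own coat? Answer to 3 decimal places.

This is the derangement probability: permutations of 5 with no fixed point.
D(5) = 5! · (1 − 1/1! + 1/2! − ··· + (−1)^5/5!) = 44.
P = 44/120 = 11/30 ≈ 0.367.

0.367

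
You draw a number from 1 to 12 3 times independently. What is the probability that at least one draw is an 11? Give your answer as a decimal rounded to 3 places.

P(no draw is an 11) = (11/12)^3 ≈ 0.770.
P(at least one) = 1 − 0.770 = 0.230.

0.230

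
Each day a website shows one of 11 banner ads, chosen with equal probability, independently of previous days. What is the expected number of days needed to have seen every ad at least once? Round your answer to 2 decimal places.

After i distinct types are collected, each trial gives a new one with probability (11−i)/11, so the expected wait for the next new type is 11/(11−i).
E = 11/11 + 11/10 + 11/9 + 11/8 + 11/7 + 11/6 + 11/5 + 11/4 + 11/3 + 11/2 + 11/1 = 83711/2520 ≈ 33.22.

33.22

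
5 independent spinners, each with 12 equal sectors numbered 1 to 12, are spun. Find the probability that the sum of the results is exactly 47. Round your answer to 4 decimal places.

0.0095

There are 12^5 = 248832 equally likely outcomes.
The number of ordered 5-tuples from {1,…,12} summing to 47 is 2355.
P(sum = 47) = 2355/248832 = 785/82944 ≈ 0.0095.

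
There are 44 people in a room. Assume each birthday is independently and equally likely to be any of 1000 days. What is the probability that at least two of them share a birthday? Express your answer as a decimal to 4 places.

0.6171

It's easier to compute the probability that all 44 are distinct.
P(all distinct) = 1000/1000 · 999/1000 · ··· · 957/1000 ≈ 0.3829.
So the probability of at least one match is 1 − 0.3829 = 0.6171.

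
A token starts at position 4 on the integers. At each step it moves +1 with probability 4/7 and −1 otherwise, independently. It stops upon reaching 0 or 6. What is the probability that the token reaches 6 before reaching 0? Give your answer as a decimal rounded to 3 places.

Let r = q/p = (3/7)/(4/7) = 3/4. The recurrence P(i) = p·P(i+1) + q·P(i−1) with P(0)=0, P(6)=1 gives P(i) = (1 − r^i)/(1 − r^6).
P(4) = (1 − (3/4)^4) / (1 − (3/4)^6) = 400/481 ≈ 0.832.

0.832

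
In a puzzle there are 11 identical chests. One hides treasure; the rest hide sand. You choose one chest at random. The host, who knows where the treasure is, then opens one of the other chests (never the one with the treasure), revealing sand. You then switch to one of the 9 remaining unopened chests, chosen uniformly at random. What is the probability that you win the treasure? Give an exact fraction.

10/99

Your original chest holds the treasure with probability 1/11, so the other 10 collectively hold it with probability 10/11.
The host can always find an empty chest to open, so this doesn't change that 10/11; it is now spread over the 9 remaining unopened chests.
P(win by switching) = (10/11) · (1/9) = 10/99.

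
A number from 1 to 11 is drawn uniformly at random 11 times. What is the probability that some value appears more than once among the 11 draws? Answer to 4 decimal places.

0.9999

P(all 11 different) = 11/11 · 10/11 · ··· · 1/11 ≈ 0.0001.
P(at least two equal) = 1 − 0.0001 = 0.9999.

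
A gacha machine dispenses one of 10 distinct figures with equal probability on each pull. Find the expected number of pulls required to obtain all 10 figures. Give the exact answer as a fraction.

After i distinct types are collected, each trial gives a new one with probability (10−i)/10, so the expected wait for the next new type is 10/(10−i).
E = 10/10 + 10/9 + 10/8 + 10/7 + 10/6 + 10/5 + 10/4 + 10/3 + 10/2 + 10/1 = 7381/252.

7381/252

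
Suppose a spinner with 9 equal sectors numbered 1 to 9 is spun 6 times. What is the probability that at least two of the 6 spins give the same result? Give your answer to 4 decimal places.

P(all 6 different) = 9/9 · 8/9 · ··· · 4/9 ≈ 0.1138.
P(at least two equal) = 1 − 0.1138 = 0.8862.

0.8862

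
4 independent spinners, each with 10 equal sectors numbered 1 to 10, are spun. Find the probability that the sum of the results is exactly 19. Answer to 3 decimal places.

0.059

There are 10^4 = 10000 equally likely outcomes.
The number of ordered 4-tuples from {1,…,10} summing to 19 is 592.
P(sum = 19) = 592/10000 = 37/625 ≈ 0.059.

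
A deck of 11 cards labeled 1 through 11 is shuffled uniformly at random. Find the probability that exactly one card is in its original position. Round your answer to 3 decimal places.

Choose which one is fixed: C(11,1) = 11 ways.
The remaining 10 must have no fixed point: D(10) = 1334961.
P = 11·1334961/39916800 = 16481/44800 ≈ 0.368.

0.368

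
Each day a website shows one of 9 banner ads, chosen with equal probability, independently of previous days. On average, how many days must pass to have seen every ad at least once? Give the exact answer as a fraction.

After i distinct types are collected, each trial gives a new one with probability (9−i)/9, so the expected wait for the next new type is 9/(9−i).
E = 9/9 + 9/8 + 9/7 + 9/6 + 9/5 + 9/4 + 9/3 + 9/2 + 9/1 = 7129/280.

7129/280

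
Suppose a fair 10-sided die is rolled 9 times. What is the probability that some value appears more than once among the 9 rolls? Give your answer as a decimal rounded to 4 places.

P(all 9 different) = 10/10 · 9/10 · ··· · 2/10 ≈ 0.0036.
P(at least two equal) = 1 − 0.0036 = 0.9964.

0.9964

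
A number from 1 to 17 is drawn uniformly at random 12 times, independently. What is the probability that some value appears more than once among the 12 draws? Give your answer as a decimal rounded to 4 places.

P(all 12 different) = 17/17 · 16/17 · ··· · 6/17 ≈ 0.0051.
P(at least two equal) = 1 − 0.0051 = 0.9949.

0.9949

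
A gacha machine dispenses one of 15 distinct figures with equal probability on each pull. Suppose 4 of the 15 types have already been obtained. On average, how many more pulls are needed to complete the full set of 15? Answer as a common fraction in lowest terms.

83711/1848

Starting from 4 distinct types, each trial gives a new one with probability (15−i)/15 when i types are held, so the wait for the next new type is 15/(15−i).
E = 15/11 + 15/10 + 15/9 + 15/8 + 15/7 + 15/6 + 15/5 + 15/4 + 15/3 + 15/2 + 15/1 = 83711/1848.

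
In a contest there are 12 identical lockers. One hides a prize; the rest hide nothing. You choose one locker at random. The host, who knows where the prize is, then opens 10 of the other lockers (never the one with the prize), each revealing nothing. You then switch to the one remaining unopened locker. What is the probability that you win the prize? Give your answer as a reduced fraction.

11/12

Your original locker holds the prize with probability 1/12, so the other 11 collectively hold it with probability 11/12.
The host can always find 10 empty lockers to open, so the reveals don't change that 11/12; it is now spread over the 1 remaining unopened locker.
P(win by switching) = (11/12) · (1/1) = 11/12.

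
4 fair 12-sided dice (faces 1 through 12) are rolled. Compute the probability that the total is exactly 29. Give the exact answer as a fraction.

There are 12^4 = 20736 equally likely outcomes.
The number of ordered 4-tuples from {1,…,12} summing to 29 is 1060.
P(sum = 29) = 1060/20736 = 265/5184.

265/5184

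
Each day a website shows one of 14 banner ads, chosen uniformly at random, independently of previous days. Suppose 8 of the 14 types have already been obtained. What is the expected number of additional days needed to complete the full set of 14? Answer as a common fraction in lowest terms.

Starting from 8 distinct types, each trial gives a new one with probability (14−i)/14 when i types are held, so the wait for the next new type is 14/(14−i).
E = 14/6 + 14/5 + 14/4 + 14/3 + 14/2 + 14/1 = 343/10.

343/10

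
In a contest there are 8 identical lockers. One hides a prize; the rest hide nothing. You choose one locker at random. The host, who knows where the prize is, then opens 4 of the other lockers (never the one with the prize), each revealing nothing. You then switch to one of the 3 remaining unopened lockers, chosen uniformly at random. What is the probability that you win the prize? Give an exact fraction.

7/24

Your original locker holds the prize with probability 1/8, so the other 7 collectively hold it with probability 7/8.
The host can always find 4 empty lockers to open, so the reveals don't change that 7/8; it is now spread over the 3 remaining unopened lockers.
P(win by switching) = (7/8) · (1/3) = 7/24.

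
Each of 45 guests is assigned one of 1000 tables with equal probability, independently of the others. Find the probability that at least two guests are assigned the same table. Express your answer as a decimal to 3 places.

0.634

It's easier to compute the probability that all 45 are distinct.
P(all distinct) = 1000/1000 · 999/1000 · ··· · 956/1000 ≈ 0.366.
So the probability of at least one match is 1 − 0.366 = 0.634.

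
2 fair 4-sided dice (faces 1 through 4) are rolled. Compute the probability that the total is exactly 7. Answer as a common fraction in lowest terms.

1/8

There are 4^2 = 16 equally likely outcomes.
The number of ordered 2-tuples from {1,…,4} summing to 7 is 2.
P(sum = 7) = 2/16 = 1/8.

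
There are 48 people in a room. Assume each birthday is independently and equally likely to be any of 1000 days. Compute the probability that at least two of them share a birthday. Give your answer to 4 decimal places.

0.6822

It's easier to compute the probability that all 48 are distinct.
P(all distinct) = 1000/1000 · 999/1000 · ··· · 953/1000 ≈ 0.3178.
So the probability of at least one match is 1 − 0.3178 = 0.6822.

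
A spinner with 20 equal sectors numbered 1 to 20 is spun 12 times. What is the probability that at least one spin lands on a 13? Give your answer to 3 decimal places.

0.460

P(no spin lands on a 13) = (19/20)^12 ≈ 0.540.
P(at least one) = 1 − 0.540 = 0.460.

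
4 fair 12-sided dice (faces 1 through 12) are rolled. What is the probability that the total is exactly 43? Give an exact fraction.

There are 12^4 = 20736 equally likely outcomes.
The number of ordered 4-tuples from {1,…,12} summing to 43 is 56.
P(sum = 43) = 56/20736 = 7/2592.

7/2592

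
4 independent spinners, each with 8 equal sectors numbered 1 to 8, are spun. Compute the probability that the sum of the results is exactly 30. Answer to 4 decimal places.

There are 8^4 = 4096 equally likely outcomes.
The number of ordered 4-tuples from {1,…,8} summing to 30 is 10.
P(sum = 30) = 10/4096 = 5/2048 ≈ 0.0024.

0.0024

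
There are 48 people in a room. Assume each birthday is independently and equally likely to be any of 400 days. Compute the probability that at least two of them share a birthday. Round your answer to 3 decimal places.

It's easier to compute the probability that all 48 are distinct.
P(all distinct) = 400/400 · 399/400 · ··· · 353/400 ≈ 0.053.
So the probability of at least one match is 1 − 0.053 = 0.947.

0.947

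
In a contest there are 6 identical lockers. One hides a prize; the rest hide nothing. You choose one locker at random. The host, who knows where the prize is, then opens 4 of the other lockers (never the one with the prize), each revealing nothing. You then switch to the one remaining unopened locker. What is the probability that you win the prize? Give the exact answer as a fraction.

Your original locker holds the prize with probability 1/6, so the other 5 collectively hold it with probability 5/6.
The host can always find 4 empty lockers to open, so the reveals don't change that 5/6; it is now spread over the 1 remaining unopened locker.
P(win by switching) = (5/6) · (1/1) = 5/6.

5/6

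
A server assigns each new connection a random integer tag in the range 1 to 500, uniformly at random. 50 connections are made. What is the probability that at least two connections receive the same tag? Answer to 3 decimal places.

0.921

It's easier to compute the probability that all 50 are distinct.
P(all distinct) = 500/500 · 499/500 · ··· · 451/500 ≈ 0.079.
So the probability of at least one match is 1 − 0.079 = 0.921.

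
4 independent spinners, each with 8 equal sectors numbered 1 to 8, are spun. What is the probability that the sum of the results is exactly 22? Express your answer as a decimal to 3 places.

0.060

There are 8^4 = 4096 equally likely outcomes.
The number of ordered 4-tuples from {1,…,8} summing to 22 is 246.
P(sum = 22) = 246/4096 = 123/2048 ≈ 0.060.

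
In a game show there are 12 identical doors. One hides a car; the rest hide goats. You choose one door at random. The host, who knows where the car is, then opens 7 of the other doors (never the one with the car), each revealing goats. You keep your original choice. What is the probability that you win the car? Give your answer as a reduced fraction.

1/12

The host can always open 7 empty doors regardless of your choice, so the reveals give no information about your original door.
P(win by staying) = 1/12.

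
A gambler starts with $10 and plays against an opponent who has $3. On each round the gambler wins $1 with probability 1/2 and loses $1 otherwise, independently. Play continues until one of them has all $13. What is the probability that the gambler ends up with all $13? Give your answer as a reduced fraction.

With a fair step, P(i) = ½P(i−1) + ½P(i+1) with P(0)=0, P(13)=1 has the linear solution P(i) = i/13.
P(10) = 10/13.

10/13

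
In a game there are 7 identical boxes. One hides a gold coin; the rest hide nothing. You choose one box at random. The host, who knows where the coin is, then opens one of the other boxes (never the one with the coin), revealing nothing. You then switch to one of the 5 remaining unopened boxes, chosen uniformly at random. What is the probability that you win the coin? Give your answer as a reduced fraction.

6/35

Your original box holds the coin with probability 1/7, so the other 6 collectively hold it with probability 6/7.
The host can always find an empty box to open, so this doesn't change that 6/7; it is now spread over the 5 remaining unopened boxes.
P(win by switching) = (6/7) · (1/5) = 6/35.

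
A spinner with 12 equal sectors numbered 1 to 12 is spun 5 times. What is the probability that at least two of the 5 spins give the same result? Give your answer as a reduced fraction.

P(all 5 different) = 12/12 · 11/12 · ··· · 8/12 = 55/144.
P(at least two equal) = 1 − 55/144 = 89/144.

89/144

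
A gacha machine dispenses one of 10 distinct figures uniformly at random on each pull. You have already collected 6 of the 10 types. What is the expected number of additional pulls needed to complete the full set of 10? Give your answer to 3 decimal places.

Starting from 6 distinct types, each trial gives a new one with probability (10−i)/10 when i types are held, so the wait for the next new type is 10/(10−i).
E = 10/4 + 10/3 + 10/2 + 10/1 = 125/6 ≈ 20.833.

20.833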